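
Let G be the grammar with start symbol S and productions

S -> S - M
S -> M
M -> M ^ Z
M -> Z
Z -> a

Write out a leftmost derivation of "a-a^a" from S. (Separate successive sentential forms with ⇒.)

S ⇒ S-M   [S -> S - M]
S-M ⇒ M-M   [S -> M]
M-M ⇒ Z-M   [M -> Z]
Z-M ⇒ a-M   [Z -> a]
a-M ⇒ a-M^Z   [M -> M ^ Z]
a-M^Z ⇒ a-Z^Z   [M -> Z]
a-Z^Z ⇒ a-a^Z   [Z -> a]
a-a^Z ⇒ a-a^a   [Z -> a]

S⇒S-M⇒M-M⇒Z-M⇒a-M⇒a-M^Z⇒a-Z^Z⇒a-a^Z⇒a-a^a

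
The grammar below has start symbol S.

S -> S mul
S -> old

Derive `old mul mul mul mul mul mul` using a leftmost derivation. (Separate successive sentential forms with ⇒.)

S ⇒ S mul ⇒ S mul mul ⇒ S mul mul mul ⇒ S mul mul mul mul ⇒ S mul mul mul mul mul ⇒ S mul mul mul mul mul mul ⇒ old mul mul mul mul mul mul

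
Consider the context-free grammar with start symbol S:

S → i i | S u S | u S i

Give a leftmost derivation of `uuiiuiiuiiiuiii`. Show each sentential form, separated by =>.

S => uSi   [S → u S i]
uSi => uSuSi   [S → S u S]
uSuSi => uuSiuSi   [S → u S i]
uuSiuSi => uuSuSiuSi   [S → S u S]
uuSuSiuSi => uuSuSuSiuSi   [S → S u S]
uuSuSuSiuSi => uuiiuSuSiuSi   [S → i i]
uuiiuSuSiuSi => uuiiuiiuSiuSi   [S → i i]
uuiiuiiuSiuSi => uuiiuiiuiiiuSi   [S → i i]
uuiiuiiuiiiuSi => uuiiuiiuiiiuiii   [S → i i]

S => uSi => uSuSi => uuSiuSi => uuSuSiuSi => uuSuSuSiuSi => uuiiuSuSiuSi => uuiiuiiuSiuSi => uuiiuiiuiiiuSi => uuiiuiiuiiiuiii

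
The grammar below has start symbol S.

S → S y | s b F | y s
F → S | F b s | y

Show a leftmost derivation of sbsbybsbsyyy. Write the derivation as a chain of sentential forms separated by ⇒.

S ⇒ sbF   [S → s b F]
sbF ⇒ sbS   [F → S]
sbS ⇒ sbSy   [S → S y]
sbSy ⇒ sbSyy   [S → S y]
sbSyy ⇒ sbSyyy   [S → S y]
sbSyyy ⇒ sbsbFyyy   [S → s b F]
sbsbFyyy ⇒ sbsbFbsyyy   [F → F b s]
sbsbFbsyyy ⇒ sbsbFbsbsyyy   [F → F b s]
sbsbFbsbsyyy ⇒ sbsbybsbsyyy   [F → y]

S⇒sbF⇒sbS⇒sbSy⇒sbSyy⇒sbSyyy⇒sbsbFyyy⇒sbsbFbsyyy⇒sbsbFbsbsyyy⇒sbsbybsbsyyy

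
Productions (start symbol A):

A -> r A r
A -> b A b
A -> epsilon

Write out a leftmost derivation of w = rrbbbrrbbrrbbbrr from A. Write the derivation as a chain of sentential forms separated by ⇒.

A⇒rAr⇒rrArr⇒rrbAbrr⇒rrbbAbbrr⇒rrbbbAbbbrr⇒rrbbbrArbbbrr⇒rrbbbrrArrbbbrr⇒rrbbbrrbAbrrbbbrr⇒rrbbbrrbbrrbbbrr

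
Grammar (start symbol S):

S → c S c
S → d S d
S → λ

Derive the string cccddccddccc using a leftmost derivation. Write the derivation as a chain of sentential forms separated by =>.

S => cSc => ccScc => cccSccc => cccdSdccc => cccddSddccc => cccddcScddccc => cccddccddccc

S => cSc   [S → c S c]
cSc => ccScc   [S → c S c]
ccScc => cccSccc   [S → c S c]
cccSccc => cccdSdccc   [S → d S d]
cccdSdccc => cccddSddccc   [S → d S d]
cccddSddccc => cccddcScddccc   [S → c S c]
cccddcScddccc => cccddccddccc   [S → λ]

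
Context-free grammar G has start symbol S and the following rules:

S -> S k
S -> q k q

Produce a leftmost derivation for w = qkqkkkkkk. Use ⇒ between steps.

S ⇒ Sk ⇒ Skk ⇒ Skkk ⇒ Skkkk ⇒ Skkkkk ⇒ Skkkkkk ⇒ qkqkkkkkk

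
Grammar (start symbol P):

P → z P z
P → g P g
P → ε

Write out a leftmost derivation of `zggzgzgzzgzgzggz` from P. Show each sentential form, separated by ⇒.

P ⇒ zPz   [P → z P z]
zPz ⇒ zgPgz   [P → g P g]
zgPgz ⇒ zggPggz   [P → g P g]
zggPggz ⇒ zggzPzggz   [P → z P z]
zggzPzggz ⇒ zggzgPgzggz   [P → g P g]
zggzgPgzggz ⇒ zggzgzPzgzggz   [P → z P z]
zggzgzPzgzggz ⇒ zggzgzgPgzgzggz   [P → g P g]
zggzgzgPgzgzggz ⇒ zggzgzgzPzgzgzggz   [P → z P z]
zggzgzgzPzgzgzggz ⇒ zggzgzgzzgzgzggz   [P → ε]

P ⇒ zPz ⇒ zgPgz ⇒ zggPggz ⇒ zggzPzggz ⇒ zggzgPgzggz ⇒ zggzgzPzgzggz ⇒ zggzgzgPgzgzggz ⇒ zggzgzgzPzgzgzggz ⇒ zggzgzgzzgzgzggz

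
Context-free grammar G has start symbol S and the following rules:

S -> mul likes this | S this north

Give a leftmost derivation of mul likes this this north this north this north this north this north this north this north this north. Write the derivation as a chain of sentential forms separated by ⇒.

S ⇒ S this north ⇒ S this north this north ⇒ S this north this north this north ⇒ S this north this north this north this north ⇒ S this north this north this north this north this north ⇒ S this north this north this north this north this north this north ⇒ S this north this north this north this north this north this north this north ⇒ S this north this north this north this north this north this north this north this north ⇒ mul likes this this north this north this north this north this north this north this north this north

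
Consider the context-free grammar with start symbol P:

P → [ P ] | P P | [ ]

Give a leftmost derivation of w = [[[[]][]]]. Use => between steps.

P => [P]   [P → [ P ]]
[P] => [[P]]   [P → [ P ]]
[[P]] => [[PP]]   [P → P P]
[[PP]] => [[[P]P]]   [P → [ P ]]
[[[P]P]] => [[[[]]P]]   [P → [ ]]
[[[[]]P]] => [[[[]][]]]   [P → [ ]]

P=>[P]=>[[P]]=>[[PP]]=>[[[P]P]]=>[[[[]]P]]=>[[[[]][]]]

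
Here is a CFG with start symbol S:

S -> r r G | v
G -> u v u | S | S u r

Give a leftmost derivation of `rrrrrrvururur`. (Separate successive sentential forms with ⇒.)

S ⇒ rrG ⇒ rrSur ⇒ rrrrGur ⇒ rrrrSurur ⇒ rrrrrrGurur ⇒ rrrrrrSururur ⇒ rrrrrrvururur

S ⇒ rrG   [S -> r r G]
rrG ⇒ rrSur   [G -> S u r]
rrSur ⇒ rrrrGur   [S -> r r G]
rrrrGur ⇒ rrrrSurur   [G -> S u r]
rrrrSurur ⇒ rrrrrrGurur   [S -> r r G]
rrrrrrGurur ⇒ rrrrrrSururur   [G -> S u r]
rrrrrrSururur ⇒ rrrrrrvururur   [S -> v]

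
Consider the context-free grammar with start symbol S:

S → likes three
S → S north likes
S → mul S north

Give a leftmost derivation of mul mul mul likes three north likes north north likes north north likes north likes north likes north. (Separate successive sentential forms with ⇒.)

S ⇒ mul S north ⇒ mul S north likes north ⇒ mul S north likes north likes north ⇒ mul S north likes north likes north likes north ⇒ mul mul S north north likes north likes north likes north ⇒ mul mul S north likes north north likes north likes north likes north ⇒ mul mul mul S north north likes north north likes north likes north likes north ⇒ mul mul mul S north likes north north likes north north likes north likes north likes north ⇒ mul mul mul likes three north likes north north likes north north likes north likes north likes north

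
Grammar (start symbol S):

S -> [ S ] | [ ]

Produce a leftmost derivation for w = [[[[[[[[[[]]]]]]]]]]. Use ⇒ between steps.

S ⇒ [S] ⇒ [[S]] ⇒ [[[S]]] ⇒ [[[[S]]]] ⇒ [[[[[S]]]]] ⇒ [[[[[[S]]]]]] ⇒ [[[[[[[S]]]]]]] ⇒ [[[[[[[[S]]]]]]]] ⇒ [[[[[[[[[S]]]]]]]]] ⇒ [[[[[[[[[[]]]]]]]]]]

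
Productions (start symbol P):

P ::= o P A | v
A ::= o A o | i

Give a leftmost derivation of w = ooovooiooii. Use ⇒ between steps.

P⇒oPA⇒ooPAA⇒oooPAAA⇒ooovAAA⇒ooovoAoAA⇒ooovooAooAA⇒ooovooiooAA⇒ooovooiooiA⇒ooovooiooii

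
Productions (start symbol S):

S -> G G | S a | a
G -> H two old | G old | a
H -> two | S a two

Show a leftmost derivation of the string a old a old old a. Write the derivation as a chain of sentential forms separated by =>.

S => S a => G G a => G old G a => a old G a => a old G old a => a old G old old a => a old a old old a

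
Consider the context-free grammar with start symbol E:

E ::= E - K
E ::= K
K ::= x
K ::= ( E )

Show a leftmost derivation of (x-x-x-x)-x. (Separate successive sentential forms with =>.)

E=>E-K=>K-K=>(E)-K=>(E-K)-K=>(E-K-K)-K=>(E-K-K-K)-K=>(K-K-K-K)-K=>(x-K-K-K)-K=>(x-x-K-K)-K=>(x-x-x-K)-K=>(x-x-x-x)-K=>(x-x-x-x)-x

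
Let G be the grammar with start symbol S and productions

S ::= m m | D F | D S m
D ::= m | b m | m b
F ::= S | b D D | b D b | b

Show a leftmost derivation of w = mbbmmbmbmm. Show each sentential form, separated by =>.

S=>DSm=>mbSm=>mbDFm=>mbbmFm=>mbbmSm=>mbbmDFm=>mbbmmFm=>mbbmmbDDm=>mbbmmbmDm=>mbbmmbmbmm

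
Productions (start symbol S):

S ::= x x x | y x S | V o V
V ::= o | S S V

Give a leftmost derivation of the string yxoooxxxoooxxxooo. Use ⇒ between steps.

S ⇒ VoV   [S ::= V o V]
VoV ⇒ SSVoV   [V ::= S S V]
SSVoV ⇒ VoVSVoV   [S ::= V o V]
VoVSVoV ⇒ SSVoVSVoV   [V ::= S S V]
SSVoVSVoV ⇒ yxSSVoVSVoV   [S ::= y x S]
yxSSVoVSVoV ⇒ yxVoVSVoVSVoV   [S ::= V o V]
yxVoVSVoVSVoV ⇒ yxooVSVoVSVoV   [V ::= o]
yxooVSVoVSVoV ⇒ yxoooSVoVSVoV   [V ::= o]
yxoooSVoVSVoV ⇒ yxoooxxxVoVSVoV   [S ::= x x x]
yxoooxxxVoVSVoV ⇒ yxoooxxxooVSVoV   [V ::= o]
yxoooxxxooVSVoV ⇒ yxoooxxxoooSVoV   [V ::= o]
yxoooxxxoooSVoV ⇒ yxoooxxxoooxxxVoV   [S ::= x x x]
yxoooxxxoooxxxVoV ⇒ yxoooxxxoooxxxooV   [V ::= o]
yxoooxxxoooxxxooV ⇒ yxoooxxxoooxxxooo   [V ::= o]

S⇒VoV⇒SSVoV⇒VoVSVoV⇒SSVoVSVoV⇒yxSSVoVSVoV⇒yxVoVSVoVSVoV⇒yxooVSVoVSVoV⇒yxoooSVoVSVoV⇒yxoooxxxVoVSVoV⇒yxoooxxxooVSVoV⇒yxoooxxxoooSVoV⇒yxoooxxxoooxxxVoV⇒yxoooxxxoooxxxooV⇒yxoooxxxoooxxxooo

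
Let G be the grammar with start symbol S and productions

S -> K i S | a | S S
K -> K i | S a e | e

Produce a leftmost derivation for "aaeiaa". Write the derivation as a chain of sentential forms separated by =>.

S => KiS   [S -> K i S]
KiS => SaeiS   [K -> S a e]
SaeiS => aaeiS   [S -> a]
aaeiS => aaeiSS   [S -> S S]
aaeiSS => aaeiaS   [S -> a]
aaeiaS => aaeiaa   [S -> a]

S=>KiS=>SaeiS=>aaeiS=>aaeiSS=>aaeiaS=>aaeiaa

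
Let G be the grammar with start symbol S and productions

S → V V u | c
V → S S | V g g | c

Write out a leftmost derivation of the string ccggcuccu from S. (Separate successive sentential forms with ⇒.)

S ⇒ VVu   [S → V V u]
VVu ⇒ SSVu   [V → S S]
SSVu ⇒ VVuSVu   [S → V V u]
VVuSVu ⇒ VggVuSVu   [V → V g g]
VggVuSVu ⇒ SSggVuSVu   [V → S S]
SSggVuSVu ⇒ cSggVuSVu   [S → c]
cSggVuSVu ⇒ ccggVuSVu   [S → c]
ccggVuSVu ⇒ ccggcuSVu   [V → c]
ccggcuSVu ⇒ ccggcucVu   [S → c]
ccggcucVu ⇒ ccggcuccu   [V → c]

S⇒VVu⇒SSVu⇒VVuSVu⇒VggVuSVu⇒SSggVuSVu⇒cSggVuSVu⇒ccggVuSVu⇒ccggcuSVu⇒ccggcucVu⇒ccggcuccu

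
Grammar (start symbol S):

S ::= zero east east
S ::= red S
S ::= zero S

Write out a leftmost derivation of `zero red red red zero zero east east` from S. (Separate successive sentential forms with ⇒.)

S ⇒ zero S   [S ::= zero S]
zero S ⇒ zero red S   [S ::= red S]
zero red S ⇒ zero red red S   [S ::= red S]
zero red red S ⇒ zero red red red S   [S ::= red S]
zero red red red S ⇒ zero red red red zero S   [S ::= zero S]
zero red red red zero S ⇒ zero red red red zero zero east east   [S ::= zero east east]

S ⇒ zero S ⇒ zero red S ⇒ zero red red S ⇒ zero red red red S ⇒ zero red red red zero S ⇒ zero red red red zero zero east east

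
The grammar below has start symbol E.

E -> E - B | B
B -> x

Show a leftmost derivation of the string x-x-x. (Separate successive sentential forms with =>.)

E => E-B   [E -> E - B]
E-B => E-B-B   [E -> E - B]
E-B-B => B-B-B   [E -> B]
B-B-B => x-B-B   [B -> x]
x-B-B => x-x-B   [B -> x]
x-x-B => x-x-x   [B -> x]

E => E-B => E-B-B => B-B-B => x-B-B => x-x-B => x-x-x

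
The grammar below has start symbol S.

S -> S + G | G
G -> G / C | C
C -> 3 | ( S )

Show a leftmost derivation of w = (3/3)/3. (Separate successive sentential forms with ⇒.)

S ⇒ G   [S -> G]
G ⇒ G/C   [G -> G / C]
G/C ⇒ C/C   [G -> C]
C/C ⇒ (S)/C   [C -> ( S )]
(S)/C ⇒ (G)/C   [S -> G]
(G)/C ⇒ (G/C)/C   [G -> G / C]
(G/C)/C ⇒ (C/C)/C   [G -> C]
(C/C)/C ⇒ (3/C)/C   [C -> 3]
(3/C)/C ⇒ (3/3)/C   [C -> 3]
(3/3)/C ⇒ (3/3)/3   [C -> 3]

S⇒G⇒G/C⇒C/C⇒(S)/C⇒(G)/C⇒(G/C)/C⇒(C/C)/C⇒(3/C)/C⇒(3/3)/C⇒(3/3)/3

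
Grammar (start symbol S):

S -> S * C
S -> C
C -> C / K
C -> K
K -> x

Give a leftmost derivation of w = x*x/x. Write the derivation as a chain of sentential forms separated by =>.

S => S*C   [S -> S * C]
S*C => C*C   [S -> C]
C*C => K*C   [C -> K]
K*C => x*C   [K -> x]
x*C => x*C/K   [C -> C / K]
x*C/K => x*K/K   [C -> K]
x*K/K => x*x/K   [K -> x]
x*x/K => x*x/x   [K -> x]

S => S*C => C*C => K*C => x*C => x*C/K => x*K/K => x*x/K => x*x/x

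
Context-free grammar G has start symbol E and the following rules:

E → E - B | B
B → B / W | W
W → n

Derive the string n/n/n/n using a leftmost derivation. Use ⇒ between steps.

E ⇒ B ⇒ B/W ⇒ B/W/W ⇒ B/W/W/W ⇒ W/W/W/W ⇒ n/W/W/W ⇒ n/n/W/W ⇒ n/n/n/W ⇒ n/n/n/n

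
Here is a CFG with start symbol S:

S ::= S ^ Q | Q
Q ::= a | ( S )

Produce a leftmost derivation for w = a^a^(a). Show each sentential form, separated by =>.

S => S^Q   [S ::= S ^ Q]
S^Q => S^Q^Q   [S ::= S ^ Q]
S^Q^Q => Q^Q^Q   [S ::= Q]
Q^Q^Q => a^Q^Q   [Q ::= a]
a^Q^Q => a^a^Q   [Q ::= a]
a^a^Q => a^a^(S)   [Q ::= ( S )]
a^a^(S) => a^a^(Q)   [S ::= Q]
a^a^(Q) => a^a^(a)   [Q ::= a]

S=>S^Q=>S^Q^Q=>Q^Q^Q=>a^Q^Q=>a^a^Q=>a^a^(S)=>a^a^(Q)=>a^a^(a)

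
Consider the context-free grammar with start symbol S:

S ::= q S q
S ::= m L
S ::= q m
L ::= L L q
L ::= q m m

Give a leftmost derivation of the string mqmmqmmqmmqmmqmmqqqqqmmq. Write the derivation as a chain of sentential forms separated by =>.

S => mL => mLLq => mLLqLq => mqmmLqLq => mqmmLLqqLq => mqmmqmmLqqLq => mqmmqmmLLqqqLq => mqmmqmmqmmLqqqLq => mqmmqmmqmmLLqqqqLq => mqmmqmmqmmqmmLqqqqLq => mqmmqmmqmmqmmqmmqqqqLq => mqmmqmmqmmqmmqmmqqqqqmmq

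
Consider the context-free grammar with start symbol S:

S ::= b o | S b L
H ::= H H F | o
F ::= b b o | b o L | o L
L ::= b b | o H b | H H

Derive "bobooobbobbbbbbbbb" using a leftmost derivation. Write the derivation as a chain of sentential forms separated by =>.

S => SbL => SbLbL => SbLbLbL => SbLbLbLbL => bobLbLbLbL => bobHHbLbLbL => boboHbLbLbL => boboHHFbLbLbL => bobooHFbLbLbL => boboooFbLbLbL => bobooobbobLbLbL => bobooobbobbbbLbL => bobooobbobbbbbbbL => bobooobbobbbbbbbbb

S => SbL   [S ::= S b L]
SbL => SbLbL   [S ::= S b L]
SbLbL => SbLbLbL   [S ::= S b L]
SbLbLbL => SbLbLbLbL   [S ::= S b L]
SbLbLbLbL => bobLbLbLbL   [S ::= b o]
bobLbLbLbL => bobHHbLbLbL   [L ::= H H]
bobHHbLbLbL => boboHbLbLbL   [H ::= o]
boboHbLbLbL => boboHHFbLbLbL   [H ::= H H F]
boboHHFbLbLbL => bobooHFbLbLbL   [H ::= o]
bobooHFbLbLbL => boboooFbLbLbL   [H ::= o]
boboooFbLbLbL => bobooobbobLbLbL   [F ::= b b o]
bobooobbobLbLbL => bobooobbobbbbLbL   [L ::= b b]
bobooobbobbbbLbL => bobooobbobbbbbbbL   [L ::= b b]
bobooobbobbbbbbbL => bobooobbobbbbbbbbb   [L ::= b b]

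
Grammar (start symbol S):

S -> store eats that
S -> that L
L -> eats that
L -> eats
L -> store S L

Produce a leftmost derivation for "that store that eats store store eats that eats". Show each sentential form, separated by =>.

S => that L   [S -> that L]
that L => that store S L   [L -> store S L]
that store S L => that store that L L   [S -> that L]
that store that L L => that store that eats L   [L -> eats]
that store that eats L => that store that eats store S L   [L -> store S L]
that store that eats store S L => that store that eats store store eats that L   [S -> store eats that]
that store that eats store store eats that L => that store that eats store store eats that eats   [L -> eats]

S => that L => that store S L => that store that L L => that store that eats L => that store that eats store S L => that store that eats store store eats that L => that store that eats store store eats that eats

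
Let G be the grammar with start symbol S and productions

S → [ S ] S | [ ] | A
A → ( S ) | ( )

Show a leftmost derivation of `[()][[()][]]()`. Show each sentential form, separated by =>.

S => [S]S   [S → [ S ] S]
[S]S => [A]S   [S → A]
[A]S => [()]S   [A → ( )]
[()]S => [()][S]S   [S → [ S ] S]
[()][S]S => [()][[S]S]S   [S → [ S ] S]
[()][[S]S]S => [()][[A]S]S   [S → A]
[()][[A]S]S => [()][[()]S]S   [A → ( )]
[()][[()]S]S => [()][[()][]]S   [S → [ ]]
[()][[()][]]S => [()][[()][]]A   [S → A]
[()][[()][]]A => [()][[()][]]()   [A → ( )]

S=>[S]S=>[A]S=>[()]S=>[()][S]S=>[()][[S]S]S=>[()][[A]S]S=>[()][[()]S]S=>[()][[()][]]S=>[()][[()][]]A=>[()][[()][]]()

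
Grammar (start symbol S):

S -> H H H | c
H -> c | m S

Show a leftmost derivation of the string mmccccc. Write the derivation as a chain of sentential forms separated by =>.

S => HHH => mSHH => mHHHHH => mmSHHHH => mmcHHHH => mmccHHH => mmcccHH => mmccccH => mmccccc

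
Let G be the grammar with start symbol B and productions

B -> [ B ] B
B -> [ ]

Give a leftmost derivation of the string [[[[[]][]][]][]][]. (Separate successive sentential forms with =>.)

B=>[B]B=>[[B]B]B=>[[[B]B]B]B=>[[[[B]B]B]B]B=>[[[[[]]B]B]B]B=>[[[[[]][]]B]B]B=>[[[[[]][]][]]B]B=>[[[[[]][]][]][]]B=>[[[[[]][]][]][]][]

B => [B]B   [B -> [ B ] B]
[B]B => [[B]B]B   [B -> [ B ] B]
[[B]B]B => [[[B]B]B]B   [B -> [ B ] B]
[[[B]B]B]B => [[[[B]B]B]B]B   [B -> [ B ] B]
[[[[B]B]B]B]B => [[[[[]]B]B]B]B   [B -> [ ]]
[[[[[]]B]B]B]B => [[[[[]][]]B]B]B   [B -> [ ]]
[[[[[]][]]B]B]B => [[[[[]][]][]]B]B   [B -> [ ]]
[[[[[]][]][]]B]B => [[[[[]][]][]][]]B   [B -> [ ]]
[[[[[]][]][]][]]B => [[[[[]][]][]][]][]   [B -> [ ]]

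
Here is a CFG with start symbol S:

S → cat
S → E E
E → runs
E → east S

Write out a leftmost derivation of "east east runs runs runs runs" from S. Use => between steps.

S => E E => east S E => east E E E => east east S E E => east east E E E E => east east runs E E E => east east runs runs E E => east east runs runs runs E => east east runs runs runs runs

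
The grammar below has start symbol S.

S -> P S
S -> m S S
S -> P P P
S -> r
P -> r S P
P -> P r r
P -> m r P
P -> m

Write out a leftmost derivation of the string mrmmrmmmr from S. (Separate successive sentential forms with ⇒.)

S ⇒ mSS ⇒ mPPPS ⇒ mrSPPPS ⇒ mrPSPPPS ⇒ mrmSPPPS ⇒ mrmPSPPPS ⇒ mrmmSPPPS ⇒ mrmmrPPPS ⇒ mrmmrmPPS ⇒ mrmmrmmPS ⇒ mrmmrmmmS ⇒ mrmmrmmmr

S ⇒ mSS   [S -> m S S]
mSS ⇒ mPPPS   [S -> P P P]
mPPPS ⇒ mrSPPPS   [P -> r S P]
mrSPPPS ⇒ mrPSPPPS   [S -> P S]
mrPSPPPS ⇒ mrmSPPPS   [P -> m]
mrmSPPPS ⇒ mrmPSPPPS   [S -> P S]
mrmPSPPPS ⇒ mrmmSPPPS   [P -> m]
mrmmSPPPS ⇒ mrmmrPPPS   [S -> r]
mrmmrPPPS ⇒ mrmmrmPPS   [P -> m]
mrmmrmPPS ⇒ mrmmrmmPS   [P -> m]
mrmmrmmPS ⇒ mrmmrmmmS   [P -> m]
mrmmrmmmS ⇒ mrmmrmmmr   [S -> r]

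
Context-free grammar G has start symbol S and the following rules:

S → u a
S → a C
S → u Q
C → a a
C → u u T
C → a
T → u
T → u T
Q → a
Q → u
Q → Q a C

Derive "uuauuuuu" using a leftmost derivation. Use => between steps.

S=>uQ=>uQaC=>uuaC=>uuauuT=>uuauuuT=>uuauuuuT=>uuauuuuu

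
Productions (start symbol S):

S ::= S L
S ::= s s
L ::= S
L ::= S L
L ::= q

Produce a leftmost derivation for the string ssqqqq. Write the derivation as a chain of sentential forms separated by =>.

S => SL   [S ::= S L]
SL => SLL   [S ::= S L]
SLL => SLLL   [S ::= S L]
SLLL => SLLLL   [S ::= S L]
SLLLL => ssLLLL   [S ::= s s]
ssLLLL => ssqLLL   [L ::= q]
ssqLLL => ssqqLL   [L ::= q]
ssqqLL => ssqqqL   [L ::= q]
ssqqqL => ssqqqq   [L ::= q]

S=>SL=>SLL=>SLLL=>SLLLL=>ssLLLL=>ssqLLL=>ssqqLL=>ssqqqL=>ssqqqq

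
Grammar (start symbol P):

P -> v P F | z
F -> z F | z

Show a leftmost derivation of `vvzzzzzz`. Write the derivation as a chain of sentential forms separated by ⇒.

P⇒vPF⇒vvPFF⇒vvzFF⇒vvzzF⇒vvzzzF⇒vvzzzzF⇒vvzzzzzF⇒vvzzzzzz

P ⇒ vPF   [P -> v P F]
vPF ⇒ vvPFF   [P -> v P F]
vvPFF ⇒ vvzFF   [P -> z]
vvzFF ⇒ vvzzF   [F -> z]
vvzzF ⇒ vvzzzF   [F -> z F]
vvzzzF ⇒ vvzzzzF   [F -> z F]
vvzzzzF ⇒ vvzzzzzF   [F -> z F]
vvzzzzzF ⇒ vvzzzzzz   [F -> z]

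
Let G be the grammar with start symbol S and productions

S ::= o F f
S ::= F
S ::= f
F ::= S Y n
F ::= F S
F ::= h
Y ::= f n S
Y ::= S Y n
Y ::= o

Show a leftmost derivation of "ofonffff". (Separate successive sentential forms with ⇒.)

S⇒oFf⇒oFSf⇒oFSSf⇒oFSSSf⇒oSYnSSSf⇒ofYnSSSf⇒ofonSSSf⇒ofonfSSf⇒ofonffSf⇒ofonffff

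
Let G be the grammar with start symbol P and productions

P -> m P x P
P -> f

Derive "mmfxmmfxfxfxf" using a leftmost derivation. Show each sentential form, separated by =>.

P=>mPxP=>mmPxPxP=>mmfxPxP=>mmfxmPxPxP=>mmfxmmPxPxPxP=>mmfxmmfxPxPxP=>mmfxmmfxfxPxP=>mmfxmmfxfxfxP=>mmfxmmfxfxfxf

P => mPxP   [P -> m P x P]
mPxP => mmPxPxP   [P -> m P x P]
mmPxPxP => mmfxPxP   [P -> f]
mmfxPxP => mmfxmPxPxP   [P -> m P x P]
mmfxmPxPxP => mmfxmmPxPxPxP   [P -> m P x P]
mmfxmmPxPxPxP => mmfxmmfxPxPxP   [P -> f]
mmfxmmfxPxPxP => mmfxmmfxfxPxP   [P -> f]
mmfxmmfxfxPxP => mmfxmmfxfxfxP   [P -> f]
mmfxmmfxfxfxP => mmfxmmfxfxfxf   [P -> f]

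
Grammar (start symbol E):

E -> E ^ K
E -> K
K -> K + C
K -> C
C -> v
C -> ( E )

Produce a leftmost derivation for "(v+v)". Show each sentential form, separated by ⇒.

E⇒K⇒C⇒(E)⇒(K)⇒(K+C)⇒(C+C)⇒(v+C)⇒(v+v)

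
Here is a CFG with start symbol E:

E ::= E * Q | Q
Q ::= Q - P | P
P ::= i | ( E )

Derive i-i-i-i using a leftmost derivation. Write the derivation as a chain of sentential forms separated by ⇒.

E ⇒ Q   [E ::= Q]
Q ⇒ Q-P   [Q ::= Q - P]
Q-P ⇒ Q-P-P   [Q ::= Q - P]
Q-P-P ⇒ Q-P-P-P   [Q ::= Q - P]
Q-P-P-P ⇒ P-P-P-P   [Q ::= P]
P-P-P-P ⇒ i-P-P-P   [P ::= i]
i-P-P-P ⇒ i-i-P-P   [P ::= i]
i-i-P-P ⇒ i-i-i-P   [P ::= i]
i-i-i-P ⇒ i-i-i-i   [P ::= i]

E⇒Q⇒Q-P⇒Q-P-P⇒Q-P-P-P⇒P-P-P-P⇒i-P-P-P⇒i-i-P-P⇒i-i-i-P⇒i-i-i-i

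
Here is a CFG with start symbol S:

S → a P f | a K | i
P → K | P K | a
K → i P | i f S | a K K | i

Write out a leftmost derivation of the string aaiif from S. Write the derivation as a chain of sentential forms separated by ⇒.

S ⇒ aPf ⇒ aPKf ⇒ aPKKf ⇒ aaKKf ⇒ aaiKf ⇒ aaiif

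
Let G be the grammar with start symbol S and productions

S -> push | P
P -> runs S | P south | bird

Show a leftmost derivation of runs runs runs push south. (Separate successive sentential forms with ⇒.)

S ⇒ P   [S -> P]
P ⇒ runs S   [P -> runs S]
runs S ⇒ runs P   [S -> P]
runs P ⇒ runs P south   [P -> P south]
runs P south ⇒ runs runs S south   [P -> runs S]
runs runs S south ⇒ runs runs P south   [S -> P]
runs runs P south ⇒ runs runs runs S south   [P -> runs S]
runs runs runs S south ⇒ runs runs runs push south   [S -> push]

S ⇒ P ⇒ runs S ⇒ runs P ⇒ runs P south ⇒ runs runs S south ⇒ runs runs P south ⇒ runs runs runs S south ⇒ runs runs runs push south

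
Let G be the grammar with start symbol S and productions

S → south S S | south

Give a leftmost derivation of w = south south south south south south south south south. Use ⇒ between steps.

S ⇒ south S S   [S → south S S]
south S S ⇒ south south S S S   [S → south S S]
south south S S S ⇒ south south south S S   [S → south]
south south south S S ⇒ south south south south S S S   [S → south S S]
south south south south S S S ⇒ south south south south south S S S S   [S → south S S]
south south south south south S S S S ⇒ south south south south south south S S S   [S → south]
south south south south south south S S S ⇒ south south south south south south south S S   [S → south]
south south south south south south south S S ⇒ south south south south south south south south S   [S → south]
south south south south south south south south S ⇒ south south south south south south south south south   [S → south]

S ⇒ south S S ⇒ south south S S S ⇒ south south south S S ⇒ south south south south S S S ⇒ south south south south south S S S S ⇒ south south south south south south S S S ⇒ south south south south south south south S S ⇒ south south south south south south south south S ⇒ south south south south south south south south south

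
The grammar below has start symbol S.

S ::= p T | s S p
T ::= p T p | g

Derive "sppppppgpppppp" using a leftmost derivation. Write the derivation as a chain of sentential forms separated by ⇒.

S ⇒ sSp   [S ::= s S p]
sSp ⇒ spTp   [S ::= p T]
spTp ⇒ sppTpp   [T ::= p T p]
sppTpp ⇒ spppTppp   [T ::= p T p]
spppTppp ⇒ sppppTpppp   [T ::= p T p]
sppppTpppp ⇒ spppppTppppp   [T ::= p T p]
spppppTppppp ⇒ sppppppTpppppp   [T ::= p T p]
sppppppTpppppp ⇒ sppppppgpppppp   [T ::= g]

S ⇒ sSp ⇒ spTp ⇒ sppTpp ⇒ spppTppp ⇒ sppppTpppp ⇒ spppppTppppp ⇒ sppppppTpppppp ⇒ sppppppgpppppp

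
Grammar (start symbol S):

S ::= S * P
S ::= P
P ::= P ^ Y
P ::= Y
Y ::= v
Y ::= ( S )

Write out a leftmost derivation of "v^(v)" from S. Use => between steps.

S => P => P^Y => Y^Y => v^Y => v^(S) => v^(P) => v^(Y) => v^(v)

S => P   [S ::= P]
P => P^Y   [P ::= P ^ Y]
P^Y => Y^Y   [P ::= Y]
Y^Y => v^Y   [Y ::= v]
v^Y => v^(S)   [Y ::= ( S )]
v^(S) => v^(P)   [S ::= P]
v^(P) => v^(Y)   [P ::= Y]
v^(Y) => v^(v)   [Y ::= v]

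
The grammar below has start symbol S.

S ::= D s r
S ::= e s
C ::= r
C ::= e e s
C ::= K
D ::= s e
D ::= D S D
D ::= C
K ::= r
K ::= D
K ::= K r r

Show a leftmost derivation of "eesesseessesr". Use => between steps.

S => Dsr => DSDsr => DSDSDsr => CSDSDsr => eesSDSDsr => eesesDSDsr => eesesseSDsr => eesesseesDsr => eesesseessesr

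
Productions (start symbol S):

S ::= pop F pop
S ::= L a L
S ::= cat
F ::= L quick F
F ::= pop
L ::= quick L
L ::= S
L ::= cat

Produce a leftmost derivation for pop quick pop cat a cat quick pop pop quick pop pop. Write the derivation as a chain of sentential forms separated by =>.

S => pop F pop => pop L quick F pop => pop quick L quick F pop => pop quick S quick F pop => pop quick pop F pop quick F pop => pop quick pop L quick F pop quick F pop => pop quick pop S quick F pop quick F pop => pop quick pop L a L quick F pop quick F pop => pop quick pop cat a L quick F pop quick F pop => pop quick pop cat a cat quick F pop quick F pop => pop quick pop cat a cat quick pop pop quick F pop => pop quick pop cat a cat quick pop pop quick pop pop

S => pop F pop   [S ::= pop F pop]
pop F pop => pop L quick F pop   [F ::= L quick F]
pop L quick F pop => pop quick L quick F pop   [L ::= quick L]
pop quick L quick F pop => pop quick S quick F pop   [L ::= S]
pop quick S quick F pop => pop quick pop F pop quick F pop   [S ::= pop F pop]
pop quick pop F pop quick F pop => pop quick pop L quick F pop quick F pop   [F ::= L quick F]
pop quick pop L quick F pop quick F pop => pop quick pop S quick F pop quick F pop   [L ::= S]
pop quick pop S quick F pop quick F pop => pop quick pop L a L quick F pop quick F pop   [S ::= L a L]
pop quick pop L a L quick F pop quick F pop => pop quick pop cat a L quick F pop quick F pop   [L ::= cat]
pop quick pop cat a L quick F pop quick F pop => pop quick pop cat a cat quick F pop quick F pop   [L ::= cat]
pop quick pop cat a cat quick F pop quick F pop => pop quick pop cat a cat quick pop pop quick F pop   [F ::= pop]
pop quick pop cat a cat quick pop pop quick F pop => pop quick pop cat a cat quick pop pop quick pop pop   [F ::= pop]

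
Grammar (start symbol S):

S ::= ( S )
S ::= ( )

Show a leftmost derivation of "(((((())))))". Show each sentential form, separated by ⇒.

S⇒(S)⇒((S))⇒(((S)))⇒((((S))))⇒(((((S)))))⇒(((((())))))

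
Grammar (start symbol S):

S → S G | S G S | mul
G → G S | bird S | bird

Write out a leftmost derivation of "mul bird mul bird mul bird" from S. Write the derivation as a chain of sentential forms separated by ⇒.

S ⇒ S G   [S → S G]
S G ⇒ S G S G   [S → S G S]
S G S G ⇒ S G S G S G   [S → S G S]
S G S G S G ⇒ mul G S G S G   [S → mul]
mul G S G S G ⇒ mul bird S G S G   [G → bird]
mul bird S G S G ⇒ mul bird mul G S G   [S → mul]
mul bird mul G S G ⇒ mul bird mul bird S G   [G → bird]
mul bird mul bird S G ⇒ mul bird mul bird mul G   [S → mul]
mul bird mul bird mul G ⇒ mul bird mul bird mul bird   [G → bird]

S ⇒ S G ⇒ S G S G ⇒ S G S G S G ⇒ mul G S G S G ⇒ mul bird S G S G ⇒ mul bird mul G S G ⇒ mul bird mul bird S G ⇒ mul bird mul bird mul G ⇒ mul bird mul bird mul bird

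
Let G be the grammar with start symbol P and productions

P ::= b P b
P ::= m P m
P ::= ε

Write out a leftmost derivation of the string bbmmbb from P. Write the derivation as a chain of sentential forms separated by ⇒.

P ⇒ bPb   [P ::= b P b]
bPb ⇒ bbPbb   [P ::= b P b]
bbPbb ⇒ bbmPmbb   [P ::= m P m]
bbmPmbb ⇒ bbmmbb   [P ::= ε]

P ⇒ bPb ⇒ bbPbb ⇒ bbmPmbb ⇒ bbmmbb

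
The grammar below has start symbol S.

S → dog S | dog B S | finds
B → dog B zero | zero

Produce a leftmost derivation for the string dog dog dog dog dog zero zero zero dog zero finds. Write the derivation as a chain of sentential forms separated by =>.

S => dog S => dog dog S => dog dog dog B S => dog dog dog dog B zero S => dog dog dog dog dog B zero zero S => dog dog dog dog dog zero zero zero S => dog dog dog dog dog zero zero zero dog B S => dog dog dog dog dog zero zero zero dog zero S => dog dog dog dog dog zero zero zero dog zero finds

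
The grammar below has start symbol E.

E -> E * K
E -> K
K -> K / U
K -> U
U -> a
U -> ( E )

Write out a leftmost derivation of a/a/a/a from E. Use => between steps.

E => K => K/U => K/U/U => K/U/U/U => U/U/U/U => a/U/U/U => a/a/U/U => a/a/a/U => a/a/a/a

E => K   [E -> K]
K => K/U   [K -> K / U]
K/U => K/U/U   [K -> K / U]
K/U/U => K/U/U/U   [K -> K / U]
K/U/U/U => U/U/U/U   [K -> U]
U/U/U/U => a/U/U/U   [U -> a]
a/U/U/U => a/a/U/U   [U -> a]
a/a/U/U => a/a/a/U   [U -> a]
a/a/a/U => a/a/a/a   [U -> a]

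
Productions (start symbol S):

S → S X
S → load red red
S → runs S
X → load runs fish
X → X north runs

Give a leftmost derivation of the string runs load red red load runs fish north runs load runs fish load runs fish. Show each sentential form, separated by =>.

S => runs S => runs S X => runs S X X => runs S X X X => runs load red red X X X => runs load red red X north runs X X => runs load red red load runs fish north runs X X => runs load red red load runs fish north runs load runs fish X => runs load red red load runs fish north runs load runs fish load runs fish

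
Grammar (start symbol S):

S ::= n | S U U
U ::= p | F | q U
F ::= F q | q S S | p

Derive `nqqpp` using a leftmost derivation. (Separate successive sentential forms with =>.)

S=>SUU=>nUU=>nqUU=>nqqUU=>nqqpU=>nqqpp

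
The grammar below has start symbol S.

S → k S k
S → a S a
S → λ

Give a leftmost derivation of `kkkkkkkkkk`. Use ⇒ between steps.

S ⇒ kSk ⇒ kkSkk ⇒ kkkSkkk ⇒ kkkkSkkkk ⇒ kkkkkSkkkkk ⇒ kkkkkkkkkk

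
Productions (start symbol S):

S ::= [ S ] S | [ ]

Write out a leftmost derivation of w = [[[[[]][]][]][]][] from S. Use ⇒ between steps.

S ⇒ [S]S   [S ::= [ S ] S]
[S]S ⇒ [[S]S]S   [S ::= [ S ] S]
[[S]S]S ⇒ [[[S]S]S]S   [S ::= [ S ] S]
[[[S]S]S]S ⇒ [[[[S]S]S]S]S   [S ::= [ S ] S]
[[[[S]S]S]S]S ⇒ [[[[[]]S]S]S]S   [S ::= [ ]]
[[[[[]]S]S]S]S ⇒ [[[[[]][]]S]S]S   [S ::= [ ]]
[[[[[]][]]S]S]S ⇒ [[[[[]][]][]]S]S   [S ::= [ ]]
[[[[[]][]][]]S]S ⇒ [[[[[]][]][]][]]S   [S ::= [ ]]
[[[[[]][]][]][]]S ⇒ [[[[[]][]][]][]][]   [S ::= [ ]]

S ⇒ [S]S ⇒ [[S]S]S ⇒ [[[S]S]S]S ⇒ [[[[S]S]S]S]S ⇒ [[[[[]]S]S]S]S ⇒ [[[[[]][]]S]S]S ⇒ [[[[[]][]][]]S]S ⇒ [[[[[]][]][]][]]S ⇒ [[[[[]][]][]][]][]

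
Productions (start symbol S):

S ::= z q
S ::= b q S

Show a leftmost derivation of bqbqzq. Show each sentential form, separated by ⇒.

S ⇒ bqS ⇒ bqbqS ⇒ bqbqzq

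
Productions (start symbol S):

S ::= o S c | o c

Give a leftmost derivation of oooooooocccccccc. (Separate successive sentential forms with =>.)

S => oSc   [S ::= o S c]
oSc => ooScc   [S ::= o S c]
ooScc => oooSccc   [S ::= o S c]
oooSccc => ooooScccc   [S ::= o S c]
ooooScccc => oooooSccccc   [S ::= o S c]
oooooSccccc => ooooooScccccc   [S ::= o S c]
ooooooScccccc => oooooooSccccccc   [S ::= o S c]
oooooooSccccccc => oooooooocccccccc   [S ::= o c]

S => oSc => ooScc => oooSccc => ooooScccc => oooooSccccc => ooooooScccccc => oooooooSccccccc => oooooooocccccccc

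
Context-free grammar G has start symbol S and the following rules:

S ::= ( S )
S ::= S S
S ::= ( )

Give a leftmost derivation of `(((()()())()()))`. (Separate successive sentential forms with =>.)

S=>(S)=>((S))=>((SS))=>((SSS))=>(((S)SS))=>(((SS)SS))=>(((SSS)SS))=>(((()SS)SS))=>(((()()S)SS))=>(((()()())SS))=>(((()()())()S))=>(((()()())()()))

S => (S)   [S ::= ( S )]
(S) => ((S))   [S ::= ( S )]
((S)) => ((SS))   [S ::= S S]
((SS)) => ((SSS))   [S ::= S S]
((SSS)) => (((S)SS))   [S ::= ( S )]
(((S)SS)) => (((SS)SS))   [S ::= S S]
(((SS)SS)) => (((SSS)SS))   [S ::= S S]
(((SSS)SS)) => (((()SS)SS))   [S ::= ( )]
(((()SS)SS)) => (((()()S)SS))   [S ::= ( )]
(((()()S)SS)) => (((()()())SS))   [S ::= ( )]
(((()()())SS)) => (((()()())()S))   [S ::= ( )]
(((()()())()S)) => (((()()())()()))   [S ::= ( )]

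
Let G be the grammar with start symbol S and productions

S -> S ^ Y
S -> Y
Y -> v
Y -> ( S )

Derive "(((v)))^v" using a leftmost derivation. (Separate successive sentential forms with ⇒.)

S ⇒ S^Y ⇒ Y^Y ⇒ (S)^Y ⇒ (Y)^Y ⇒ ((S))^Y ⇒ ((Y))^Y ⇒ (((S)))^Y ⇒ (((Y)))^Y ⇒ (((v)))^Y ⇒ (((v)))^v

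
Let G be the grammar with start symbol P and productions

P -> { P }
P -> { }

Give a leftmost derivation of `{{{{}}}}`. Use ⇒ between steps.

P⇒{P}⇒{{P}}⇒{{{P}}}⇒{{{{}}}}

P ⇒ {P}   [P -> { P }]
{P} ⇒ {{P}}   [P -> { P }]
{{P}} ⇒ {{{P}}}   [P -> { P }]
{{{P}}} ⇒ {{{{}}}}   [P -> { }]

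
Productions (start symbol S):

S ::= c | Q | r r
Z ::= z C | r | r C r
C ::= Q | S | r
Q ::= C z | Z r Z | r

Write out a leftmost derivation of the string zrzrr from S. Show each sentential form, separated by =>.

S => Q => ZrZ => zCrZ => zQrZ => zCzrZ => zSzrZ => zQzrZ => zrzrZ => zrzrr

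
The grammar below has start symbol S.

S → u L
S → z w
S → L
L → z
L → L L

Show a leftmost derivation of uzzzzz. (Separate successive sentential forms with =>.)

S => uL => uLL => uLLL => uzLL => uzzL => uzzLL => uzzzL => uzzzLL => uzzzzL => uzzzzz

S => uL   [S → u L]
uL => uLL   [L → L L]
uLL => uLLL   [L → L L]
uLLL => uzLL   [L → z]
uzLL => uzzL   [L → z]
uzzL => uzzLL   [L → L L]
uzzLL => uzzzL   [L → z]
uzzzL => uzzzLL   [L → L L]
uzzzLL => uzzzzL   [L → z]
uzzzzL => uzzzzz   [L → z]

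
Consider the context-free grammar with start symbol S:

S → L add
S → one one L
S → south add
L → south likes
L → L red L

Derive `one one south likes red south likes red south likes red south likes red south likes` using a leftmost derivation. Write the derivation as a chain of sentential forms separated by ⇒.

S ⇒ one one L ⇒ one one L red L ⇒ one one L red L red L ⇒ one one L red L red L red L ⇒ one one south likes red L red L red L ⇒ one one south likes red L red L red L red L ⇒ one one south likes red south likes red L red L red L ⇒ one one south likes red south likes red south likes red L red L ⇒ one one south likes red south likes red south likes red south likes red L ⇒ one one south likes red south likes red south likes red south likes red south likes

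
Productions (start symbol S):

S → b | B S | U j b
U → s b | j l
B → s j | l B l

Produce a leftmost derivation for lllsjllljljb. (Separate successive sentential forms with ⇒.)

S ⇒ BS ⇒ lBlS ⇒ llBllS ⇒ lllBlllS ⇒ lllsjlllS ⇒ lllsjlllUjb ⇒ lllsjllljljb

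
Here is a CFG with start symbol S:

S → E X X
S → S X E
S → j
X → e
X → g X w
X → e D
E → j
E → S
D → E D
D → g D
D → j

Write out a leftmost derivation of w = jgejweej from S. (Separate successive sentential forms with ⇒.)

S ⇒ SXE   [S → S X E]
SXE ⇒ EXXXE   [S → E X X]
EXXXE ⇒ jXXXE   [E → j]
jXXXE ⇒ jgXwXXE   [X → g X w]
jgXwXXE ⇒ jgeDwXXE   [X → e D]
jgeDwXXE ⇒ jgejwXXE   [D → j]
jgejwXXE ⇒ jgejweXE   [X → e]
jgejweXE ⇒ jgejweeE   [X → e]
jgejweeE ⇒ jgejweej   [E → j]

S ⇒ SXE ⇒ EXXXE ⇒ jXXXE ⇒ jgXwXXE ⇒ jgeDwXXE ⇒ jgejwXXE ⇒ jgejweXE ⇒ jgejweeE ⇒ jgejweej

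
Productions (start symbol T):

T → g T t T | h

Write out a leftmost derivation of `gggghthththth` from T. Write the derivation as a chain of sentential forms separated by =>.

T => gTtT => ggTtTtT => gggTtTtTtT => ggggTtTtTtTtT => gggghtTtTtTtT => gggghthtTtTtT => gggghththtTtT => gggghthththtT => gggghthththth

T => gTtT   [T → g T t T]
gTtT => ggTtTtT   [T → g T t T]
ggTtTtT => gggTtTtTtT   [T → g T t T]
gggTtTtTtT => ggggTtTtTtTtT   [T → g T t T]
ggggTtTtTtTtT => gggghtTtTtTtT   [T → h]
gggghtTtTtTtT => gggghthtTtTtT   [T → h]
gggghthtTtTtT => gggghththtTtT   [T → h]
gggghththtTtT => gggghthththtT   [T → h]
gggghthththtT => gggghthththth   [T → h]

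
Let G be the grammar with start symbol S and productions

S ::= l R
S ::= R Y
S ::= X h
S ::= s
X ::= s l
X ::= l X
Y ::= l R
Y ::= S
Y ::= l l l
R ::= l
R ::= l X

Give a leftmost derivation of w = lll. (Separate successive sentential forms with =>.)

S=>RY=>lY=>llR=>lll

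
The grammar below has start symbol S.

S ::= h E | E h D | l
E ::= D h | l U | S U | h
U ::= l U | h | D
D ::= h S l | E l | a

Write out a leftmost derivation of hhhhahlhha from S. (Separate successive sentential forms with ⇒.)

S ⇒ EhD ⇒ DhhD ⇒ hSlhhD ⇒ hhElhhD ⇒ hhSUlhhD ⇒ hhEhDUlhhD ⇒ hhhhDUlhhD ⇒ hhhhaUlhhD ⇒ hhhhahlhhD ⇒ hhhhahlhha

S ⇒ EhD   [S ::= E h D]
EhD ⇒ DhhD   [E ::= D h]
DhhD ⇒ hSlhhD   [D ::= h S l]
hSlhhD ⇒ hhElhhD   [S ::= h E]
hhElhhD ⇒ hhSUlhhD   [E ::= S U]
hhSUlhhD ⇒ hhEhDUlhhD   [S ::= E h D]
hhEhDUlhhD ⇒ hhhhDUlhhD   [E ::= h]
hhhhDUlhhD ⇒ hhhhaUlhhD   [D ::= a]
hhhhaUlhhD ⇒ hhhhahlhhD   [U ::= h]
hhhhahlhhD ⇒ hhhhahlhha   [D ::= a]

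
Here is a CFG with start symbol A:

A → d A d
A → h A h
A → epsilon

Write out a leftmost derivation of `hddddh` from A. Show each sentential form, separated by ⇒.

A ⇒ hAh ⇒ hdAdh ⇒ hddAddh ⇒ hddddh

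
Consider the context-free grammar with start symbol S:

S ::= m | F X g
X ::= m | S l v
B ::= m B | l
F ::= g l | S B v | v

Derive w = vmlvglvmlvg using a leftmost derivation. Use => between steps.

S => FXg => SBvXg => FXgBvXg => vXgBvXg => vSlvgBvXg => vmlvgBvXg => vmlvglvXg => vmlvglvSlvg => vmlvglvmlvg

S => FXg   [S ::= F X g]
FXg => SBvXg   [F ::= S B v]
SBvXg => FXgBvXg   [S ::= F X g]
FXgBvXg => vXgBvXg   [F ::= v]
vXgBvXg => vSlvgBvXg   [X ::= S l v]
vSlvgBvXg => vmlvgBvXg   [S ::= m]
vmlvgBvXg => vmlvglvXg   [B ::= l]
vmlvglvXg => vmlvglvSlvg   [X ::= S l v]
vmlvglvSlvg => vmlvglvmlvg   [S ::= m]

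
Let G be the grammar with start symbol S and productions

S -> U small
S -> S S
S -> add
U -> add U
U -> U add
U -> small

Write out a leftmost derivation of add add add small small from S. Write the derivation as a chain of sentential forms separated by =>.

S => U small   [S -> U small]
U small => add U small   [U -> add U]
add U small => add add U small   [U -> add U]
add add U small => add add add U small   [U -> add U]
add add add U small => add add add small small   [U -> small]

S => U small => add U small => add add U small => add add add U small => add add add small small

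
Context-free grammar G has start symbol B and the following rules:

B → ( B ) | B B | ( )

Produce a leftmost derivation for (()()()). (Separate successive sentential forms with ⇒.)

B ⇒ (B) ⇒ (BB) ⇒ (BBB) ⇒ (()BB) ⇒ (()()B) ⇒ (()()())

B ⇒ (B)   [B → ( B )]
(B) ⇒ (BB)   [B → B B]
(BB) ⇒ (BBB)   [B → B B]
(BBB) ⇒ (()BB)   [B → ( )]
(()BB) ⇒ (()()B)   [B → ( )]
(()()B) ⇒ (()()())   [B → ( )]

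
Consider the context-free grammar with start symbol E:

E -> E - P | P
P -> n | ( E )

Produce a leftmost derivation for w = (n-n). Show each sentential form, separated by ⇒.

E ⇒ P ⇒ (E) ⇒ (E-P) ⇒ (P-P) ⇒ (n-P) ⇒ (n-n)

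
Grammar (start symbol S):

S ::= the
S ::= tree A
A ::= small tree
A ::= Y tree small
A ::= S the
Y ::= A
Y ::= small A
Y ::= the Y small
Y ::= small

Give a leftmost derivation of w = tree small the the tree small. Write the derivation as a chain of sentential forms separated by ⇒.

S ⇒ tree A ⇒ tree Y tree small ⇒ tree small A tree small ⇒ tree small S the tree small ⇒ tree small the the tree small

S ⇒ tree A   [S ::= tree A]
tree A ⇒ tree Y tree small   [A ::= Y tree small]
tree Y tree small ⇒ tree small A tree small   [Y ::= small A]
tree small A tree small ⇒ tree small S the tree small   [A ::= S the]
tree small S the tree small ⇒ tree small the the tree small   [S ::= the]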